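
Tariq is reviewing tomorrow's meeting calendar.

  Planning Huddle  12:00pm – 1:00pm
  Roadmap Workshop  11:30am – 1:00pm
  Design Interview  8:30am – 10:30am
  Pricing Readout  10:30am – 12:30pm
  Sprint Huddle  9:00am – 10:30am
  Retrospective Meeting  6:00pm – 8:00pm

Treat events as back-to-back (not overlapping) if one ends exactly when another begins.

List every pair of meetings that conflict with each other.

Two intervals overlap when each starts before the other ends.
Sorted by start: Design Interview, Sprint Huddle, Pricing Readout, Roadmap Workshop, Planning Huddle, Retrospective Meeting.
Sprint Huddle starts before Design Interview ends → Design Interview and Sprint Huddle overlap.
Pricing Readout starts exactly when Design Interview ends (back-to-back, no overlap), so nothing later overlaps Design Interview either.
Pricing Readout starts exactly when Sprint Huddle ends (back-to-back, no overlap), so nothing later overlaps Sprint Huddle either.
Roadmap Workshop starts before Pricing Readout ends → Pricing Readout and Roadmap Workshop overlap.
Planning Huddle starts before Pricing Readout ends → Pricing Readout and Planning Huddle overlap.
Retrospective Meeting starts after Pricing Readout ends.
Planning Huddle starts before Roadmap Workshop ends → Roadmap Workshop and Planning Huddle overlap.
Retrospective Meeting starts after Roadmap Workshop ends.
Retrospective Meeting starts after Planning Huddle ends.

Design Interview & Sprint Huddle, Planning Huddle & Pricing Readout, Planning Huddle & Roadmap Workshop, Pricing Readout & Roadmap Workshop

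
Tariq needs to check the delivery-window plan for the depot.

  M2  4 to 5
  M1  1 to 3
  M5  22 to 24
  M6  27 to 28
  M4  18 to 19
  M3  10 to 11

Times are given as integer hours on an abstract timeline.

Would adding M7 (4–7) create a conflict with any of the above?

M1: ends 3 at or before M7 starts 4 → clear.
M2: starts 4 before M7 ends 7, and ends 5 after M7 starts 4 → overlap.
M3: starts 10 at or after M7 ends 7 → clear.
M4: starts 18 at or after M7 ends 7 → clear.
M5: starts 22 at or after M7 ends 7 → clear.
M6: starts 27 at or after M7 ends 7 → clear.
M7 overlaps M2.

Yes — it overlaps M2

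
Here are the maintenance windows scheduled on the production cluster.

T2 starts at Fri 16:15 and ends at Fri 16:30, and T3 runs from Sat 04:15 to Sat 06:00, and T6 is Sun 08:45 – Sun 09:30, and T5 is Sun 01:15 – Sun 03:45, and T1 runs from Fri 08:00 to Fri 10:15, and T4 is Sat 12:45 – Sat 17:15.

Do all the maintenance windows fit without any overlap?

Yes

Sorted by start: T1, T2, T3, T4, T5, T6.
T2 starts after T1 ends, so nothing later overlaps T1 either.
T3 starts after T2 ends, so nothing later overlaps T2 either.
T4 starts after T3 ends, so nothing later overlaps T3 either.
T5 starts after T4 ends, so nothing later overlaps T4 either.
T6 starts after T5 ends.
Every pair is clear; the schedule has no overlaps.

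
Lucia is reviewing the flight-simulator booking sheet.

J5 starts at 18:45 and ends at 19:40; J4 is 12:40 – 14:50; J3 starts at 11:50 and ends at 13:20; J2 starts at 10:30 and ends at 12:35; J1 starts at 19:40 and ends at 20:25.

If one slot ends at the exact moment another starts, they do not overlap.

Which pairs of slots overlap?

J2 & J3, J3 & J4

Sorted by start: J2, J3, J4, J5, J1.
J3 starts before J2 ends → J2 and J3 overlap.
J4 starts after J2 ends — done with J2.
J4 starts before J3 ends → J3 and J4 overlap.
J5 starts after J3 ends — done with J3.
J5 starts after J4 ends — done with J4.
J1 starts exactly when J5 ends (back-to-back, no overlap).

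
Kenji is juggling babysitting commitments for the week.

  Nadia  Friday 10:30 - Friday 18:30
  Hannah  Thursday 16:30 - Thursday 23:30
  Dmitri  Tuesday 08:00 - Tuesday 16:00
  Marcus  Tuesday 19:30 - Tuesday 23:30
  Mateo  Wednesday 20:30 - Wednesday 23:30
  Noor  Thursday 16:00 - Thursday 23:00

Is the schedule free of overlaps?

Check each pair: they overlap iff neither finishes before the other starts.
Sorted by start: Dmitri, Marcus, Mateo, Noor, Hannah, Nadia.
Marcus starts after Dmitri ends, so Dmitri has no further overlaps.
Mateo starts after Marcus ends, so Marcus has no further overlaps.
Noor starts after Mateo ends, so Mateo has no further overlaps.
Hannah starts before Noor ends → Noor and Hannah overlap.
That's a conflict, so the schedule is not conflict-free.

No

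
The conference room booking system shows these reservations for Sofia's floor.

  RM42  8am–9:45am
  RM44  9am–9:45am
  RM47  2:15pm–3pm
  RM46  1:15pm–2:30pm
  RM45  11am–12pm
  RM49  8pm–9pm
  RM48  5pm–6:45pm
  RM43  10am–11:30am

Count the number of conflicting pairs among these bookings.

3

Two intervals overlap when each starts before the other ends.
Sorted by start: RM42, RM44, RM43, RM45, RM46, RM47, RM48, RM49.
RM44 starts before RM42 ends → RM42 and RM44 overlap.
RM43 starts after RM42 ends — done with RM42.
RM43 starts after RM44 ends — done with RM44.
RM45 starts before RM43 ends → RM43 and RM45 overlap.
RM46 starts after RM43 ends — done with RM43.
RM46 starts after RM45 ends — done with RM45.
RM47 starts before RM46 ends → RM46 and RM47 overlap.
RM48 starts after RM46 ends — done with RM46.
RM48 starts after RM47 ends — done with RM47.
RM49 starts after RM48 ends.
Overlapping pairs: RM42 & RM44, RM43 & RM45, RM46 & RM47 — 3 in total.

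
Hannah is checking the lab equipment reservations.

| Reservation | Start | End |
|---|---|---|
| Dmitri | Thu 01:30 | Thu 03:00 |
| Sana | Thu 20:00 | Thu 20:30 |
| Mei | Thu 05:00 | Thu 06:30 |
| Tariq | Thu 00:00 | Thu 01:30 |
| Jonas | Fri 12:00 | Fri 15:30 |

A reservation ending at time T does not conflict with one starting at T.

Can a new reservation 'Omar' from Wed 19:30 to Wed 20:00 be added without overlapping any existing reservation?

Yes — the slot is free

Tariq: starts Thu 00:00 at or after Omar ends Wed 20:00 → clear.
Dmitri: starts Thu 01:30 at or after Omar ends Wed 20:00 → clear.
Mei: starts Thu 05:00 at or after Omar ends Wed 20:00 → clear.
Sana: starts Thu 20:00 at or after Omar ends Wed 20:00 → clear.
Jonas: starts Fri 12:00 at or after Omar ends Wed 20:00 → clear.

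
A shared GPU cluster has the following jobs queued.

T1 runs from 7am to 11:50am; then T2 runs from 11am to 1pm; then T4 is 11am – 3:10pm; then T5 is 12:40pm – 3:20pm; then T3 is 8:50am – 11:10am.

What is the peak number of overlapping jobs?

Sweep the timeline, counting +1 at each start and −1 at each end (ends before starts at a tie):
7am start T1 → 1
8:50am start T3 → 2
11am start T2 → 3
11am start T4 → 4
11:10am end T3 → 3
11:50am end T1 → 2
12:40pm start T5 → 3
1pm end T2 → 2
3:10pm end T4 → 1
3:20pm end T5 → 0
Peak is 4, at 11am (T1, T2, T3, T4).

4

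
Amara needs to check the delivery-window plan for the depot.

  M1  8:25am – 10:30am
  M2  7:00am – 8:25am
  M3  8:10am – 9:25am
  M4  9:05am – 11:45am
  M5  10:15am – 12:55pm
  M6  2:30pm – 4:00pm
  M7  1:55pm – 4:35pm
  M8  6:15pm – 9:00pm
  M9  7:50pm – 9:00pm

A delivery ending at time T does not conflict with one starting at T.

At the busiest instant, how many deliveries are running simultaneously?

Sweep the timeline, counting +1 at each start and −1 at each end (ends before starts at a tie):
7:00am start M2 → 1
8:10am start M3 → 2
8:25am end M2 → 1
8:25am start M1 → 2
9:05am start M4 → 3
9:25am end M3 → 2
10:15am start M5 → 3
10:30am end M1 → 2
11:45am end M4 → 1
12:55pm end M5 → 0
1:55pm start M7 → 1
2:30pm start M6 → 2
4:00pm end M6 → 1
4:35pm end M7 → 0
6:15pm start M8 → 1
7:50pm start M9 → 2
9:00pm end M8 → 1
9:00pm end M9 → 0
Peak is 3, at 9:05am (M1, M3, M4).

3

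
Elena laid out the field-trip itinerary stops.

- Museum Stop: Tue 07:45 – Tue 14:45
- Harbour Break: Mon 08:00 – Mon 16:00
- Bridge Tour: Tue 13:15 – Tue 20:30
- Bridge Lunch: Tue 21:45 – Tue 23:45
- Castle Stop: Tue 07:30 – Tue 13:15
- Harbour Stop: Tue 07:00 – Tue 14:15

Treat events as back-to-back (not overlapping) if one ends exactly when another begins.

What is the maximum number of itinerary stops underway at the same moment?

Walk through starts and ends in time order (an end at T is processed before a start at T):
Mon 08:00 start Harbour Break → 1
Mon 16:00 end Harbour Break → 0
Tue 07:00 start Harbour Stop → 1
Tue 07:30 start Castle Stop → 2
Tue 07:45 start Museum Stop → 3
Tue 13:15 end Castle Stop → 2
Tue 13:15 start Bridge Tour → 3
Tue 14:15 end Harbour Stop → 2
Tue 14:45 end Museum Stop → 1
Tue 20:30 end Bridge Tour → 0
Tue 21:45 start Bridge Lunch → 1
Tue 23:45 end Bridge Lunch → 0
Peak is 3, at Tue 07:45 (Castle Stop, Harbour Stop, Museum Stop).

3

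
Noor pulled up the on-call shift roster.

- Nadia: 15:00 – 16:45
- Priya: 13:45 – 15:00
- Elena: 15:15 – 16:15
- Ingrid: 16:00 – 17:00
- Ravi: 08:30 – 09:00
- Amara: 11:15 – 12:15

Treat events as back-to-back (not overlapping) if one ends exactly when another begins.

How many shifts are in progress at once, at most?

Walk through starts and ends in time order (an end at T is processed before a start at T):
08:30 start Ravi → 1
09:00 end Ravi → 0
11:15 start Amara → 1
12:15 end Amara → 0
13:45 start Priya → 1
15:00 end Priya → 0
15:00 start Nadia → 1
15:15 start Elena → 2
16:00 start Ingrid → 3
16:15 end Elena → 2
16:45 end Nadia → 1
17:00 end Ingrid → 0
Peak is 3, at 16:00 (Elena, Ingrid, Nadia).

3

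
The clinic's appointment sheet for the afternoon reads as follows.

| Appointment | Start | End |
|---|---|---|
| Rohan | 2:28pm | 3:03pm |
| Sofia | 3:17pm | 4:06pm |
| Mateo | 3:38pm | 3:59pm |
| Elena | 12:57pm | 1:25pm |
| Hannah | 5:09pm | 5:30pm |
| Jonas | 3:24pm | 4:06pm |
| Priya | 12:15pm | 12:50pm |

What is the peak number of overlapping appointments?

3

Sort all start/end points and keep a running count:
12:15pm start Priya → 1
12:50pm end Priya → 0
12:57pm start Elena → 1
1:25pm end Elena → 0
2:28pm start Rohan → 1
3:03pm end Rohan → 0
3:17pm start Sofia → 1
3:24pm start Jonas → 2
3:38pm start Mateo → 3
3:59pm end Mateo → 2
4:06pm end Jonas → 1
4:06pm end Sofia → 0
5:09pm start Hannah → 1
5:30pm end Hannah → 0
Peak is 3, at 3:38pm (Jonas, Mateo, Sofia).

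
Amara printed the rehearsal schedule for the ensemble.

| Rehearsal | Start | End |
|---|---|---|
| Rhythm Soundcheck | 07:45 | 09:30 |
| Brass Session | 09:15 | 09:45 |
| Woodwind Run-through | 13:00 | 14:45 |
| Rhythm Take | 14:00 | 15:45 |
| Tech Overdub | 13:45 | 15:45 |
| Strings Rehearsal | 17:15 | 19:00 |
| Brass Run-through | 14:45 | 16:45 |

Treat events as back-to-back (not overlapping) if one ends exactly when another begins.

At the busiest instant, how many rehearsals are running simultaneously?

3

Sweep the timeline, counting +1 at each start and −1 at each end (ends before starts at a tie):
07:45 start Rhythm Soundcheck → 1
09:15 start Brass Session → 2
09:30 end Rhythm Soundcheck → 1
09:45 end Brass Session → 0
13:00 start Woodwind Run-through → 1
13:45 start Tech Overdub → 2
14:00 start Rhythm Take → 3
14:45 end Woodwind Run-through → 2
14:45 start Brass Run-through → 3
15:45 end Rhythm Take → 2
15:45 end Tech Overdub → 1
16:45 end Brass Run-through → 0
17:15 start Strings Rehearsal → 1
19:00 end Strings Rehearsal → 0
Peak is 3, at 14:00 (Rhythm Take, Tech Overdub, Woodwind Run-through).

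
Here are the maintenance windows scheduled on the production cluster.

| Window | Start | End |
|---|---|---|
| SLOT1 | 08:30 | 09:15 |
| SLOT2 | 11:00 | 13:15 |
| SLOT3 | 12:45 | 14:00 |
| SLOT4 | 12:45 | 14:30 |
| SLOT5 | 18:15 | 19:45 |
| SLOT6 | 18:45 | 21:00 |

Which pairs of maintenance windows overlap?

SLOT2 & SLOT3, SLOT2 & SLOT4, SLOT3 & SLOT4, SLOT5 & SLOT6

Sorted by start: SLOT1, SLOT2, SLOT3, SLOT4, SLOT5, SLOT6.
SLOT2 starts after SLOT1 ends, so SLOT1 has no further overlaps.
SLOT3 starts before SLOT2 ends → SLOT2 and SLOT3 overlap.
SLOT4 starts before SLOT2 ends → SLOT2 and SLOT4 overlap.
SLOT5 starts after SLOT2 ends, so SLOT2 has no further overlaps.
SLOT4 starts before SLOT3 ends → SLOT3 and SLOT4 overlap.
SLOT5 starts after SLOT3 ends, so SLOT3 has no further overlaps.
SLOT5 starts after SLOT4 ends, so SLOT4 has no further overlaps.
SLOT6 starts before SLOT5 ends → SLOT5 and SLOT6 overlap.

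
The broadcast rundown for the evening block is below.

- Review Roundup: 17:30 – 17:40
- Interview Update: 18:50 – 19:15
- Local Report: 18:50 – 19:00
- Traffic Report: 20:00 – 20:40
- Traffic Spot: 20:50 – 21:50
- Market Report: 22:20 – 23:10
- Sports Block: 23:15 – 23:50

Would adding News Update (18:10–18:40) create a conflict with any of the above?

Review Roundup: ends 17:40 at or before News Update starts 18:10 → clear.
Interview Update: starts 18:50 at or after News Update ends 18:40 → clear.
Local Report: starts 18:50 at or after News Update ends 18:40 → clear.
Traffic Report: starts 20:00 at or after News Update ends 18:40 → clear.
Traffic Spot: starts 20:50 at or after News Update ends 18:40 → clear.
Market Report: starts 22:20 at or after News Update ends 18:40 → clear.
Sports Block: starts 23:15 at or after News Update ends 18:40 → clear.

No — it doesn't clash with anything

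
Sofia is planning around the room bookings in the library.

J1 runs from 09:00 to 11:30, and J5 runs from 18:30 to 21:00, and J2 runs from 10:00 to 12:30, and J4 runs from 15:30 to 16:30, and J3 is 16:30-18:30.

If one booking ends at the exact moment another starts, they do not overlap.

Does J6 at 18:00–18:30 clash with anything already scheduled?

J1: ends 11:30 at or before J6 starts 18:00 → clear.
J2: ends 12:30 at or before J6 starts 18:00 → clear.
J4: ends 16:30 at or before J6 starts 18:00 → clear.
J3: starts 16:30 before J6 ends 18:30, and ends 18:30 after J6 starts 18:00 → overlap.
J5: starts 18:30 at or after J6 ends 18:30 → clear.
J6 overlaps J3.

Yes — it overlaps J3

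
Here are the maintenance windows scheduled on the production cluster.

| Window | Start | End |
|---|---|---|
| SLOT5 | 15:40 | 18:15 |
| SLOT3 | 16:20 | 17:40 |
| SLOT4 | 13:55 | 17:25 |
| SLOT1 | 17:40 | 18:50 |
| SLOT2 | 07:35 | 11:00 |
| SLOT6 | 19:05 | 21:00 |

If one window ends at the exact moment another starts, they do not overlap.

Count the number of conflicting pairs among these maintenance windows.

Sorted by start: SLOT2, SLOT4, SLOT5, SLOT3, SLOT1, SLOT6.
SLOT4 starts after SLOT2 ends, so nothing later overlaps SLOT2 either.
SLOT5 starts before SLOT4 ends → SLOT4 and SLOT5 overlap.
SLOT3 starts before SLOT4 ends → SLOT4 and SLOT3 overlap.
SLOT1 starts after SLOT4 ends, so nothing later overlaps SLOT4 either.
SLOT3 starts before SLOT5 ends → SLOT5 and SLOT3 overlap.
SLOT1 starts before SLOT5 ends → SLOT5 and SLOT1 overlap.
SLOT6 starts after SLOT5 ends.
SLOT1 starts exactly when SLOT3 ends (back-to-back, no overlap), so nothing later overlaps SLOT3 either.
SLOT6 starts after SLOT1 ends.
Overlapping pairs: SLOT1 & SLOT5, SLOT3 & SLOT4, SLOT3 & SLOT5, SLOT4 & SLOT5 — 4 in total.

4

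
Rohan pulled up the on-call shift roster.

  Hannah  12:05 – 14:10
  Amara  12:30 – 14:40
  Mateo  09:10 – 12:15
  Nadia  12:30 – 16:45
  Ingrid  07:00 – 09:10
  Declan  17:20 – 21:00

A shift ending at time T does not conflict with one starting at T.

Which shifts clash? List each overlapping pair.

Amara & Hannah, Amara & Nadia, Hannah & Mateo, Hannah & Nadia

Sorted by start: Ingrid, Mateo, Hannah, Nadia, Amara, Declan.
Mateo starts exactly when Ingrid ends (back-to-back, no overlap), so Ingrid has no further overlaps.
Hannah starts before Mateo ends → Mateo and Hannah overlap.
Nadia starts after Mateo ends, so Mateo has no further overlaps.
Nadia starts before Hannah ends → Hannah and Nadia overlap.
Amara starts before Hannah ends → Hannah and Amara overlap.
Declan starts after Hannah ends.
Amara starts before Nadia ends → Nadia and Amara overlap.
Declan starts after Nadia ends.
Declan starts after Amara ends.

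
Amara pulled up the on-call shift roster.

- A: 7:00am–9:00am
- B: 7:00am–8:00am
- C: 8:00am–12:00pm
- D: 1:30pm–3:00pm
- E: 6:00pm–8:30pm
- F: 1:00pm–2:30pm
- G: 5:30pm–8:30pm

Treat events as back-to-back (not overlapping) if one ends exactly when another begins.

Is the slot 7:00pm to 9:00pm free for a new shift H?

A: ends 9:00am at or before H starts 7:00pm → clear.
B: ends 8:00am at or before H starts 7:00pm → clear.
C: ends 12:00pm at or before H starts 7:00pm → clear.
F: ends 2:30pm at or before H starts 7:00pm → clear.
D: ends 3:00pm at or before H starts 7:00pm → clear.
G: starts 5:30pm before H ends 9:00pm, and ends 8:30pm after H starts 7:00pm → overlap.
E: starts 6:00pm before H ends 9:00pm, and ends 8:30pm after H starts 7:00pm → overlap.
H overlaps E, G.

No — it overlaps E, G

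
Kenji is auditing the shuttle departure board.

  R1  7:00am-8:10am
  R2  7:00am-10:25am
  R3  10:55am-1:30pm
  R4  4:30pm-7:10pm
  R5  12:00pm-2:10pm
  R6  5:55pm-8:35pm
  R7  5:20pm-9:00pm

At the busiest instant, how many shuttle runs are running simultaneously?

Walk through starts and ends in time order (an end at T is processed before a start at T):
7:00am start R1 → 1
7:00am start R2 → 2
8:10am end R1 → 1
10:25am end R2 → 0
10:55am start R3 → 1
12:00pm start R5 → 2
1:30pm end R3 → 1
2:10pm end R5 → 0
4:30pm start R4 → 1
5:20pm start R7 → 2
5:55pm start R6 → 3
7:10pm end R4 → 2
8:35pm end R6 → 1
9:00pm end R7 → 0
Peak is 3, at 5:55pm (R4, R6, R7).

3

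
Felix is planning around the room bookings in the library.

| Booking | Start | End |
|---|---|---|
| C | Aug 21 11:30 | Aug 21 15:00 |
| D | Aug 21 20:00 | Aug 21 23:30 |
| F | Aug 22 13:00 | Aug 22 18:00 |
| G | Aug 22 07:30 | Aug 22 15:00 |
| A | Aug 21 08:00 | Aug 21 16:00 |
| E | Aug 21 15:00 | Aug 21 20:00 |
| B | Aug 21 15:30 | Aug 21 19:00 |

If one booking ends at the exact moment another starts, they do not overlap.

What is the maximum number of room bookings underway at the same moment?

Sweep the timeline, counting +1 at each start and −1 at each end (ends before starts at a tie):
Aug 21 08:00 start A → 1
Aug 21 11:30 start C → 2
Aug 21 15:00 end C → 1
Aug 21 15:00 start E → 2
Aug 21 15:30 start B → 3
Aug 21 16:00 end A → 2
Aug 21 19:00 end B → 1
Aug 21 20:00 end E → 0
Aug 21 20:00 start D → 1
Aug 21 23:30 end D → 0
Aug 22 07:30 start G → 1
Aug 22 13:00 start F → 2
Aug 22 15:00 end G → 1
Aug 22 18:00 end F → 0
Peak is 3, at Aug 21 15:30 (A, B, E).

3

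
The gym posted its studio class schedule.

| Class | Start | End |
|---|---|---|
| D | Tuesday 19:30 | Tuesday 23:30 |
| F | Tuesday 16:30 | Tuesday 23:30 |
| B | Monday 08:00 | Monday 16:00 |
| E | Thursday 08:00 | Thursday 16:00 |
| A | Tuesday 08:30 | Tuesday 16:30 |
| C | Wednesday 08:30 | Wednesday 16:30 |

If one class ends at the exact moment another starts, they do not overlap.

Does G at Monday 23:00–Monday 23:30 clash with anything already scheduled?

No — it doesn't clash with anything

B: ends Monday 16:00 at or before G starts Monday 23:00 → clear.
A: starts Tuesday 08:30 at or after G ends Monday 23:30 → clear.
F: starts Tuesday 16:30 at or after G ends Monday 23:30 → clear.
D: starts Tuesday 19:30 at or after G ends Monday 23:30 → clear.
C: starts Wednesday 08:30 at or after G ends Monday 23:30 → clear.
E: starts Thursday 08:00 at or after G ends Monday 23:30 → clear.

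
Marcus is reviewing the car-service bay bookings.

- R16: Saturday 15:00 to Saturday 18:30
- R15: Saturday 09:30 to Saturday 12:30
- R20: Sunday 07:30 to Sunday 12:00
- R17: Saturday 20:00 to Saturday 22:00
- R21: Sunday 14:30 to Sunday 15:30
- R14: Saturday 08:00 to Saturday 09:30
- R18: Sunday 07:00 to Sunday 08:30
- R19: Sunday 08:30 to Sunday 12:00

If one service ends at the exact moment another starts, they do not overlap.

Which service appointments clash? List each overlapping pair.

Sorted by start: R14, R15, R16, R17, R18, R20, R19, R21.
R15 starts exactly when R14 ends (back-to-back, no overlap) — done with R14.
R16 starts after R15 ends — done with R15.
R17 starts after R16 ends — done with R16.
R18 starts after R17 ends — done with R17.
R20 starts before R18 ends → R18 and R20 overlap.
R19 starts exactly when R18 ends (back-to-back, no overlap) — done with R18.
R19 starts before R20 ends → R20 and R19 overlap.
R21 starts after R20 ends.
R21 starts after R19 ends.

R18 & R20, R19 & R20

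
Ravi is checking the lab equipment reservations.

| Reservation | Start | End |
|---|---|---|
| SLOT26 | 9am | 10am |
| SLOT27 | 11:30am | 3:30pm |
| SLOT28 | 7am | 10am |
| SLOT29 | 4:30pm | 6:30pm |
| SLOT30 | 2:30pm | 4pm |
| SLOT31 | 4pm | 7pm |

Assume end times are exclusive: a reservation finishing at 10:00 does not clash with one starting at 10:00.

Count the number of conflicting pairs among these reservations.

Sorted by start: SLOT28, SLOT26, SLOT27, SLOT30, SLOT31, SLOT29.
SLOT26 starts before SLOT28 ends → SLOT28 and SLOT26 overlap.
SLOT27 starts after SLOT28 ends, so nothing later overlaps SLOT28 either.
SLOT27 starts after SLOT26 ends, so nothing later overlaps SLOT26 either.
SLOT30 starts before SLOT27 ends → SLOT27 and SLOT30 overlap.
SLOT31 starts after SLOT27 ends, so nothing later overlaps SLOT27 either.
SLOT31 starts exactly when SLOT30 ends (back-to-back, no overlap), so nothing later overlaps SLOT30 either.
SLOT29 starts before SLOT31 ends → SLOT31 and SLOT29 overlap.
Overlapping pairs: SLOT26 & SLOT28, SLOT27 & SLOT30, SLOT29 & SLOT31 — 3 in total.

3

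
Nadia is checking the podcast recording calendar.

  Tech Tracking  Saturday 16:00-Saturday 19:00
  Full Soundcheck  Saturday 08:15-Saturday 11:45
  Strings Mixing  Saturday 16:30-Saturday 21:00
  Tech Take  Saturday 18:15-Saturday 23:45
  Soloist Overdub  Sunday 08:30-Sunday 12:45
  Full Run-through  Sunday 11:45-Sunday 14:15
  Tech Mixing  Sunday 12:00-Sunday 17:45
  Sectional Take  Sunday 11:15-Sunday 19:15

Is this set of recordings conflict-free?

Sorted by start: Full Soundcheck, Tech Tracking, Strings Mixing, Tech Take, Soloist Overdub, Sectional Take, Full Run-through, Tech Mixing.
Tech Tracking starts after Full Soundcheck ends, so nothing later overlaps Full Soundcheck either.
Strings Mixing starts before Tech Tracking ends → Tech Tracking and Strings Mixing overlap.
That's a conflict, so the schedule is not conflict-free.

No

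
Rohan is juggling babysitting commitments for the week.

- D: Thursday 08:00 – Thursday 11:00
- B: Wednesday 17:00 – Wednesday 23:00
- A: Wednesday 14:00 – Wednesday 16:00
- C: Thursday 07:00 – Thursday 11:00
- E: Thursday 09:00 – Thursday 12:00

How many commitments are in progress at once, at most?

3

Sweep the timeline, counting +1 at each start and −1 at each end (ends before starts at a tie):
Wednesday 14:00 start A → 1
Wednesday 16:00 end A → 0
Wednesday 17:00 start B → 1
Wednesday 23:00 end B → 0
Thursday 07:00 start C → 1
Thursday 08:00 start D → 2
Thursday 09:00 start E → 3
Thursday 11:00 end C → 2
Thursday 11:00 end D → 1
Thursday 12:00 end E → 0
Peak is 3, at Thursday 09:00 (C, D, E).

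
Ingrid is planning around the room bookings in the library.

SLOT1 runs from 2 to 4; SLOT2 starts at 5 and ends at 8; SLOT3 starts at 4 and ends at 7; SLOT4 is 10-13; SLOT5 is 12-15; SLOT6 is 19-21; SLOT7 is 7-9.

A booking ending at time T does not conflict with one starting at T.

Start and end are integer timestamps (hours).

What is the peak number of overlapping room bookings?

2

Walk through starts and ends in time order (an end at T is processed before a start at T):
2 start SLOT1 → 1
4 end SLOT1 → 0
4 start SLOT3 → 1
5 start SLOT2 → 2
7 end SLOT3 → 1
7 start SLOT7 → 2
8 end SLOT2 → 1
9 end SLOT7 → 0
10 start SLOT4 → 1
12 start SLOT5 → 2
13 end SLOT4 → 1
15 end SLOT5 → 0
19 start SLOT6 → 1
21 end SLOT6 → 0
Peak is 2, at 5 (SLOT2, SLOT3).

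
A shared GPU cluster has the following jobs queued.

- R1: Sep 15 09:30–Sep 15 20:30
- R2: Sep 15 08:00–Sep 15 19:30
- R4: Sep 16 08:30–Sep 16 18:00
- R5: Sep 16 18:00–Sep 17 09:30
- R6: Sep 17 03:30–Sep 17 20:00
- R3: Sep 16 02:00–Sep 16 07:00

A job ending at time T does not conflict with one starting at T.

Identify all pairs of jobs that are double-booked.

R1 & R2, R5 & R6

Sorted by start: R2, R1, R3, R4, R5, R6.
R1 starts before R2 ends → R2 and R1 overlap.
R3 starts after R2 ends — done with R2.
R3 starts after R1 ends — done with R1.
R4 starts after R3 ends — done with R3.
R5 starts exactly when R4 ends (back-to-back, no overlap) — done with R4.
R6 starts before R5 ends → R5 and R6 overlap.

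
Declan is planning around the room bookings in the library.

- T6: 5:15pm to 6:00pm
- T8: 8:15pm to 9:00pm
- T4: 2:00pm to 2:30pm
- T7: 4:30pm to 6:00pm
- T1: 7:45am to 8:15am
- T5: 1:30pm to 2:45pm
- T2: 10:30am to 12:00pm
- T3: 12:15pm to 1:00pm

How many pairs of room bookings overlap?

2

Two intervals overlap when each starts before the other ends.
Sorted by start: T1, T2, T3, T5, T4, T7, T6, T8.
T2 starts after T1 ends, so T1 has no further overlaps.
T3 starts after T2 ends, so T2 has no further overlaps.
T5 starts after T3 ends, so T3 has no further overlaps.
T4 starts before T5 ends → T5 and T4 overlap.
T7 starts after T5 ends, so T5 has no further overlaps.
T7 starts after T4 ends, so T4 has no further overlaps.
T6 starts before T7 ends → T7 and T6 overlap.
T8 starts after T7 ends.
T8 starts after T6 ends.
Overlapping pairs: T4 & T5, T6 & T7 — 2 in total.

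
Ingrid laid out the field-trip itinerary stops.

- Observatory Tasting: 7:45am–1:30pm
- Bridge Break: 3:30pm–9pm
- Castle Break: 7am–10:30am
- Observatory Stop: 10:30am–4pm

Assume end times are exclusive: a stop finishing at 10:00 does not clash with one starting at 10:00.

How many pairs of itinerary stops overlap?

3

Check each pair: they overlap iff neither finishes before the other starts.
Sorted by start: Castle Break, Observatory Tasting, Observatory Stop, Bridge Break.
Observatory Tasting starts before Castle Break ends → Castle Break and Observatory Tasting overlap.
Observatory Stop starts exactly when Castle Break ends (back-to-back, no overlap) — done with Castle Break.
Observatory Stop starts before Observatory Tasting ends → Observatory Tasting and Observatory Stop overlap.
Bridge Break starts after Observatory Tasting ends.
Bridge Break starts before Observatory Stop ends → Observatory Stop and Bridge Break overlap.
Overlapping pairs: Bridge Break & Observatory Stop, Castle Break & Observatory Tasting, Observatory Stop & Observatory Tasting — 3 in total.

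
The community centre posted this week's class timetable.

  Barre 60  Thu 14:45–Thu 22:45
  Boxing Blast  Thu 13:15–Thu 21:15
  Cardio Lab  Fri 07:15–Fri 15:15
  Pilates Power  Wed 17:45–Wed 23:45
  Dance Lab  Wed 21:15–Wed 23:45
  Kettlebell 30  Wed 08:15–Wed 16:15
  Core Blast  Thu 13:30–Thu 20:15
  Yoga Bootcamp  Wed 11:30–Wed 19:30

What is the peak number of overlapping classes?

3

Sweep the timeline, counting +1 at each start and −1 at each end (ends before starts at a tie):
Wed 08:15 start Kettlebell 30 → 1
Wed 11:30 start Yoga Bootcamp → 2
Wed 16:15 end Kettlebell 30 → 1
Wed 17:45 start Pilates Power → 2
Wed 19:30 end Yoga Bootcamp → 1
Wed 21:15 start Dance Lab → 2
Wed 23:45 end Dance Lab → 1
Wed 23:45 end Pilates Power → 0
Thu 13:15 start Boxing Blast → 1
Thu 13:30 start Core Blast → 2
Thu 14:45 start Barre 60 → 3
Thu 20:15 end Core Blast → 2
Thu 21:15 end Boxing Blast → 1
Thu 22:45 end Barre 60 → 0
Fri 07:15 start Cardio Lab → 1
Fri 15:15 end Cardio Lab → 0
Peak is 3, at Thu 14:45 (Barre 60, Boxing Blast, Core Blast).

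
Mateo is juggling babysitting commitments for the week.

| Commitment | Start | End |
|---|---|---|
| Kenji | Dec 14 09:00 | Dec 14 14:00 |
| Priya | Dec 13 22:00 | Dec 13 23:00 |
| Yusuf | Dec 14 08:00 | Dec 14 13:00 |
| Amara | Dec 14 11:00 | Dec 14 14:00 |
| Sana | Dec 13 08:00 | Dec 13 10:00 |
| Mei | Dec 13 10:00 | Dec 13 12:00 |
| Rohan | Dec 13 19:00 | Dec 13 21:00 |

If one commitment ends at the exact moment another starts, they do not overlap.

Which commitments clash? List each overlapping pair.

Amara & Kenji, Amara & Yusuf, Kenji & Yusuf

Sorted by start: Sana, Mei, Rohan, Priya, Yusuf, Kenji, Amara.
Mei starts exactly when Sana ends (back-to-back, no overlap), so Sana has no further overlaps.
Rohan starts after Mei ends, so Mei has no further overlaps.
Priya starts after Rohan ends, so Rohan has no further overlaps.
Yusuf starts after Priya ends, so Priya has no further overlaps.
Kenji starts before Yusuf ends → Yusuf and Kenji overlap.
Amara starts before Yusuf ends → Yusuf and Amara overlap.
Amara starts before Kenji ends → Kenji and Amara overlap.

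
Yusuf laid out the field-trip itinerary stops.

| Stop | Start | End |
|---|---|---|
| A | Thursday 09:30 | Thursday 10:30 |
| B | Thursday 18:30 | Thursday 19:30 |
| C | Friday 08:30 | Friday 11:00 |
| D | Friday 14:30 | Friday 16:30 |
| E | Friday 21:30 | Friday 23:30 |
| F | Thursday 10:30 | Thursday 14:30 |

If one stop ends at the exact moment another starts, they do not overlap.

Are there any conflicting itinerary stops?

No

Sorted by start: A, F, B, C, D, E.
F starts exactly when A ends (back-to-back, no overlap) — done with A.
B starts after F ends — done with F.
C starts after B ends — done with B.
D starts after C ends — done with C.
E starts after D ends.
Every pair is clear; the schedule has no overlaps.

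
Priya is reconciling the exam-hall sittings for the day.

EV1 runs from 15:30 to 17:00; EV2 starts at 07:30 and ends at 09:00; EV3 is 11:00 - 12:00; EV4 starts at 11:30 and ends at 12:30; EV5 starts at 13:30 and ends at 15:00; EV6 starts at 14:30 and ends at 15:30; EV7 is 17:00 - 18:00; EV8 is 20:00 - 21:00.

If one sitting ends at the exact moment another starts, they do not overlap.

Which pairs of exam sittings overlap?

EV3 & EV4, EV5 & EV6

Sorted by start: EV2, EV3, EV4, EV5, EV6, EV1, EV7, EV8.
EV3 starts after EV2 ends — done with EV2.
EV4 starts before EV3 ends → EV3 and EV4 overlap.
EV5 starts after EV3 ends — done with EV3.
EV5 starts after EV4 ends — done with EV4.
EV6 starts before EV5 ends → EV5 and EV6 overlap.
EV1 starts after EV5 ends — done with EV5.
EV1 starts exactly when EV6 ends (back-to-back, no overlap) — done with EV6.
EV7 starts exactly when EV1 ends (back-to-back, no overlap) — done with EV1.
EV8 starts after EV7 ends.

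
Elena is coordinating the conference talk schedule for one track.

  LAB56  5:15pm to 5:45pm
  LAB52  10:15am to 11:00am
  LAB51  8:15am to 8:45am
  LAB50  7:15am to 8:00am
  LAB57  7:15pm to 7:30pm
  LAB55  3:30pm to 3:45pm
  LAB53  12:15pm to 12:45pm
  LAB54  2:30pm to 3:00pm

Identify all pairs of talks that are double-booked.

Check each pair: they overlap iff neither finishes before the other starts.
Sorted by start: LAB50, LAB51, LAB52, LAB53, LAB54, LAB55, LAB56, LAB57.
LAB51 starts after LAB50 ends, so LAB50 has no further overlaps.
LAB52 starts after LAB51 ends, so LAB51 has no further overlaps.
LAB53 starts after LAB52 ends, so LAB52 has no further overlaps.
LAB54 starts after LAB53 ends, so LAB53 has no further overlaps.
LAB55 starts after LAB54 ends, so LAB54 has no further overlaps.
LAB56 starts after LAB55 ends, so LAB55 has no further overlaps.
LAB57 starts after LAB56 ends.

none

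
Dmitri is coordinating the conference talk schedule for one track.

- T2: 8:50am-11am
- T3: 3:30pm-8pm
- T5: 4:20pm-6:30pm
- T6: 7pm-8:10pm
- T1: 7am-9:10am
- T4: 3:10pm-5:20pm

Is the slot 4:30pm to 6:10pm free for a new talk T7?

No — it overlaps T3, T4, T5

T1: ends 9:10am at or before T7 starts 4:30pm → clear.
T2: ends 11am at or before T7 starts 4:30pm → clear.
T4: starts 3:10pm before T7 ends 6:10pm, and ends 5:20pm after T7 starts 4:30pm → overlap.
T3: starts 3:30pm before T7 ends 6:10pm, and ends 8pm after T7 starts 4:30pm → overlap.
T5: starts 4:20pm before T7 ends 6:10pm, and ends 6:30pm after T7 starts 4:30pm → overlap.
T6: starts 7pm at or after T7 ends 6:10pm → clear.
T7 overlaps T3, T4, T5.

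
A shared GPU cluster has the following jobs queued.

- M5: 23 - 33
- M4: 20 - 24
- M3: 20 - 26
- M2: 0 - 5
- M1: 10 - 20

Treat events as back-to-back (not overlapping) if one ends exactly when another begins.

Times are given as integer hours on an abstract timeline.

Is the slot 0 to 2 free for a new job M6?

M2: starts 0 before M6 ends 2, and ends 5 after M6 starts 0 → overlap.
M1: starts 10 at or after M6 ends 2 → clear.
M3: starts 20 at or after M6 ends 2 → clear.
M4: starts 20 at or after M6 ends 2 → clear.
M5: starts 23 at or after M6 ends 2 → clear.
M6 overlaps M2.

No — it overlaps M2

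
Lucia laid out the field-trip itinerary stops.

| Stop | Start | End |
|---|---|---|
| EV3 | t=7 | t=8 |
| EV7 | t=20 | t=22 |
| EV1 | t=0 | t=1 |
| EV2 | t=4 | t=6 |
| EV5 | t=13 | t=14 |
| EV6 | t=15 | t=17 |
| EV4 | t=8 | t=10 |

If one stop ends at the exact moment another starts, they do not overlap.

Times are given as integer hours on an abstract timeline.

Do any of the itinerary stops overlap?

Sorted by start: EV1, EV2, EV3, EV4, EV5, EV6, EV7.
EV2 starts after EV1 ends — done with EV1.
EV3 starts after EV2 ends — done with EV2.
EV4 starts exactly when EV3 ends (back-to-back, no overlap) — done with EV3.
EV5 starts after EV4 ends — done with EV4.
EV6 starts after EV5 ends — done with EV5.
EV7 starts after EV6 ends.
Every pair is clear; the schedule has no overlaps.

No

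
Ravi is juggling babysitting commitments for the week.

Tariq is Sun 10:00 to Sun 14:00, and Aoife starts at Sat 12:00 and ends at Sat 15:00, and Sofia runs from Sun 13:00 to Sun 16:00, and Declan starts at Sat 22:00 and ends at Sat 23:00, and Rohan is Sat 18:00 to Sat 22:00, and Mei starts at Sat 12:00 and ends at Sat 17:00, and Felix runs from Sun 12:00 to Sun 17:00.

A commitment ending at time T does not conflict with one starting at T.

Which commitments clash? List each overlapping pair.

Aoife & Mei, Felix & Sofia, Felix & Tariq, Sofia & Tariq

Sorted by start: Aoife, Mei, Rohan, Declan, Tariq, Felix, Sofia.
Mei starts before Aoife ends → Aoife and Mei overlap.
Rohan starts after Aoife ends; Aoife is clear from here.
Rohan starts after Mei ends; Mei is clear from here.
Declan starts exactly when Rohan ends (back-to-back, no overlap); Rohan is clear from here.
Tariq starts after Declan ends; Declan is clear from here.
Felix starts before Tariq ends → Tariq and Felix overlap.
Sofia starts before Tariq ends → Tariq and Sofia overlap.
Sofia starts before Felix ends → Felix and Sofia overlap.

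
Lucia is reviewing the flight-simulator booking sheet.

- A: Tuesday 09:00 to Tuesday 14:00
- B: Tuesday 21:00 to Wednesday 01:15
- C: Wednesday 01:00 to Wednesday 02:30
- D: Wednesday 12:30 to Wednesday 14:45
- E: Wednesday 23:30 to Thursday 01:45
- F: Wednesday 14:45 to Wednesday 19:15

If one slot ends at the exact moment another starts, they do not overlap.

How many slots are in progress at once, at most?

Sort all start/end points and keep a running count:
Tuesday 09:00 start A → 1
Tuesday 14:00 end A → 0
Tuesday 21:00 start B → 1
Wednesday 01:00 start C → 2
Wednesday 01:15 end B → 1
Wednesday 02:30 end C → 0
Wednesday 12:30 start D → 1
Wednesday 14:45 end D → 0
Wednesday 14:45 start F → 1
Wednesday 19:15 end F → 0
Wednesday 23:30 start E → 1
Thursday 01:45 end E → 0
Peak is 2, at Wednesday 01:00 (B, C).

2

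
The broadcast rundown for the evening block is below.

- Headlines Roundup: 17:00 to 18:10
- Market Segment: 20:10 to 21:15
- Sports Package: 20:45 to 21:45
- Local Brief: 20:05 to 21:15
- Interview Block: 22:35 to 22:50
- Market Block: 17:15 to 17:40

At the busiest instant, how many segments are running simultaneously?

Sort all start/end points and keep a running count:
17:00 start Headlines Roundup → 1
17:15 start Market Block → 2
17:40 end Market Block → 1
18:10 end Headlines Roundup → 0
20:05 start Local Brief → 1
20:10 start Market Segment → 2
20:45 start Sports Package → 3
21:15 end Local Brief → 2
21:15 end Market Segment → 1
21:45 end Sports Package → 0
22:35 start Interview Block → 1
22:50 end Interview Block → 0
Peak is 3, at 20:45 (Local Brief, Market Segment, Sports Package).

3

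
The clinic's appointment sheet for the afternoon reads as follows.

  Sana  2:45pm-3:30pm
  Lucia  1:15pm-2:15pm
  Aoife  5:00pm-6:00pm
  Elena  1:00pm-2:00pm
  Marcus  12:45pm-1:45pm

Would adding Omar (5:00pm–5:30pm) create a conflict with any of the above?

Yes — it overlaps Aoife

Marcus: ends 1:45pm at or before Omar starts 5:00pm → clear.
Elena: ends 2:00pm at or before Omar starts 5:00pm → clear.
Lucia: ends 2:15pm at or before Omar starts 5:00pm → clear.
Sana: ends 3:30pm at or before Omar starts 5:00pm → clear.
Aoife: starts 5:00pm before Omar ends 5:30pm, and ends 6:00pm after Omar starts 5:00pm → overlap.
Omar overlaps Aoife.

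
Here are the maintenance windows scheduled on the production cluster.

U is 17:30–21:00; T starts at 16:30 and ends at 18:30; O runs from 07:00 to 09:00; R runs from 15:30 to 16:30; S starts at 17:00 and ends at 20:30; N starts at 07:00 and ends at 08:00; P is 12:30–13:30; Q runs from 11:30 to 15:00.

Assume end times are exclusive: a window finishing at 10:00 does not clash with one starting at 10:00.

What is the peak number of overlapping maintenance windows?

3

Walk through starts and ends in time order (an end at T is processed before a start at T):
07:00 start N → 1
07:00 start O → 2
08:00 end N → 1
09:00 end O → 0
11:30 start Q → 1
12:30 start P → 2
13:30 end P → 1
15:00 end Q → 0
15:30 start R → 1
16:30 end R → 0
16:30 start T → 1
17:00 start S → 2
17:30 start U → 3
18:30 end T → 2
20:30 end S → 1
21:00 end U → 0
Peak is 3, at 17:30 (S, T, U).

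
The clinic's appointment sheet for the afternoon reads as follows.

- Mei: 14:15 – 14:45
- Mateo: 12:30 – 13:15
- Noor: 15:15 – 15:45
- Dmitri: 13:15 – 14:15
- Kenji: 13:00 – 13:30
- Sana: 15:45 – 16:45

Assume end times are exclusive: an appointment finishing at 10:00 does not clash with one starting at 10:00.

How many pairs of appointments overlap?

2

Two intervals overlap when each starts before the other ends.
Sorted by start: Mateo, Kenji, Dmitri, Mei, Noor, Sana.
Kenji starts before Mateo ends → Mateo and Kenji overlap.
Dmitri starts exactly when Mateo ends (back-to-back, no overlap), so Mateo has no further overlaps.
Dmitri starts before Kenji ends → Kenji and Dmitri overlap.
Mei starts after Kenji ends, so Kenji has no further overlaps.
Mei starts exactly when Dmitri ends (back-to-back, no overlap), so Dmitri has no further overlaps.
Noor starts after Mei ends, so Mei has no further overlaps.
Sana starts exactly when Noor ends (back-to-back, no overlap).
Overlapping pairs: Dmitri & Kenji, Kenji & Mateo — 2 in total.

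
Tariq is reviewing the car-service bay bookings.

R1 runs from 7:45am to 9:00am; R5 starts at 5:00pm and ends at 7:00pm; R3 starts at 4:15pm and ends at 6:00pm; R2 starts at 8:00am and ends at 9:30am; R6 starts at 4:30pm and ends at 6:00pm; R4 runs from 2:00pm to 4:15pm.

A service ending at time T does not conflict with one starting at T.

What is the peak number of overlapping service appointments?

Sweep the timeline, counting +1 at each start and −1 at each end (ends before starts at a tie):
7:45am start R1 → 1
8:00am start R2 → 2
9:00am end R1 → 1
9:30am end R2 → 0
2:00pm start R4 → 1
4:15pm end R4 → 0
4:15pm start R3 → 1
4:30pm start R6 → 2
5:00pm start R5 → 3
6:00pm end R3 → 2
6:00pm end R6 → 1
7:00pm end R5 → 0
Peak is 3, at 5:00pm (R3, R5, R6).

3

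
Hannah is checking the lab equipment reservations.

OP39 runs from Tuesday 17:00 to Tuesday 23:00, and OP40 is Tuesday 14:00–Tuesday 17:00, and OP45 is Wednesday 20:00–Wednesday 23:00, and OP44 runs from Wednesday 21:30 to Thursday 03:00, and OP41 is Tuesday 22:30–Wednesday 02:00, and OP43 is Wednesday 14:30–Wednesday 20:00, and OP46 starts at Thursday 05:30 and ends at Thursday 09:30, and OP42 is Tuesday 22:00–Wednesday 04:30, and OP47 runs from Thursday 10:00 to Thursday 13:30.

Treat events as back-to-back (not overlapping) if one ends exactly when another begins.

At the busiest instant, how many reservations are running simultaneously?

3

Sweep the timeline, counting +1 at each start and −1 at each end (ends before starts at a tie):
Tuesday 14:00 start OP40 → 1
Tuesday 17:00 end OP40 → 0
Tuesday 17:00 start OP39 → 1
Tuesday 22:00 start OP42 → 2
Tuesday 22:30 start OP41 → 3
Tuesday 23:00 end OP39 → 2
Wednesday 02:00 end OP41 → 1
Wednesday 04:30 end OP42 → 0
Wednesday 14:30 start OP43 → 1
Wednesday 20:00 end OP43 → 0
Wednesday 20:00 start OP45 → 1
Wednesday 21:30 start OP44 → 2
Wednesday 23:00 end OP45 → 1
Thursday 03:00 end OP44 → 0
Thursday 05:30 start OP46 → 1
Thursday 09:30 end OP46 → 0
Thursday 10:00 start OP47 → 1
Thursday 13:30 end OP47 → 0
Peak is 3, at Tuesday 22:30 (OP39, OP41, OP42).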